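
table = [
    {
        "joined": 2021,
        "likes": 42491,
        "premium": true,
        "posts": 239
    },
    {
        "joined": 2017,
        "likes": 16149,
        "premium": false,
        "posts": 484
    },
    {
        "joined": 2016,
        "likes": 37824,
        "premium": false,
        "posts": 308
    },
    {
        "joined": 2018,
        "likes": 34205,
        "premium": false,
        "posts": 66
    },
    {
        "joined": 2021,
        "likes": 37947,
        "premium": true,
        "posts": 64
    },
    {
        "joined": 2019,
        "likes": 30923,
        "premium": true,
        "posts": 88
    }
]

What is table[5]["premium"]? True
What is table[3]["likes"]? 34205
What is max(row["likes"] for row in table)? 42491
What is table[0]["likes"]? 42491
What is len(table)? 6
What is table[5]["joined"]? 2019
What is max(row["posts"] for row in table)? 484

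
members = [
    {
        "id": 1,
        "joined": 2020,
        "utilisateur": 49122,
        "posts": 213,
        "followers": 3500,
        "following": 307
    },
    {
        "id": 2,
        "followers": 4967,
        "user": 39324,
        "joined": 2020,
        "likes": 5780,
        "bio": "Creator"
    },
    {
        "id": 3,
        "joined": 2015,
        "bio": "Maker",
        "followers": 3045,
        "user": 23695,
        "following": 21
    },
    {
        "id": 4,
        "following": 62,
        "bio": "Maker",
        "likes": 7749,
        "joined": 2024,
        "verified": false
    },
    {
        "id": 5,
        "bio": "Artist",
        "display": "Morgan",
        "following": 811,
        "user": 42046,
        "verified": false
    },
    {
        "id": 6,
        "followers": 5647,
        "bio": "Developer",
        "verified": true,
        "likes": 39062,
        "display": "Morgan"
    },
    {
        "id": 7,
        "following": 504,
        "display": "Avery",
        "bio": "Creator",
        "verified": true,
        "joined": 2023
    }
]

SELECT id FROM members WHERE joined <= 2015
[3]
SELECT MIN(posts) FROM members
213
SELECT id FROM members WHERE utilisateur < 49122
[]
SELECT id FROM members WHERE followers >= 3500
[1, 2, 6]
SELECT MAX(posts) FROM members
213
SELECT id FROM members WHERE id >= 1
[1, 2, 3, 4, 5, 6, 7]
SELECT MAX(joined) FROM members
2024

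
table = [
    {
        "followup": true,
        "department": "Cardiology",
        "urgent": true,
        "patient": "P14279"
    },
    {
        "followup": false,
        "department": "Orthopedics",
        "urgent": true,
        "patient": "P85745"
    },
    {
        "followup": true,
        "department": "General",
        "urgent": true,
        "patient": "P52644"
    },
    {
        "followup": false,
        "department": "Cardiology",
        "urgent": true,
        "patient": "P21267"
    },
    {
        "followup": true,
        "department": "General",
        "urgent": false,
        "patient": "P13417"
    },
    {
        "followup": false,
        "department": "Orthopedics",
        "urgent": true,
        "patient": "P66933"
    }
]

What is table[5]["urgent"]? True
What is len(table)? 6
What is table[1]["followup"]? False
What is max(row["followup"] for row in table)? True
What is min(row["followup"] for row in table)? False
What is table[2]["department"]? "General"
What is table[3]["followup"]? False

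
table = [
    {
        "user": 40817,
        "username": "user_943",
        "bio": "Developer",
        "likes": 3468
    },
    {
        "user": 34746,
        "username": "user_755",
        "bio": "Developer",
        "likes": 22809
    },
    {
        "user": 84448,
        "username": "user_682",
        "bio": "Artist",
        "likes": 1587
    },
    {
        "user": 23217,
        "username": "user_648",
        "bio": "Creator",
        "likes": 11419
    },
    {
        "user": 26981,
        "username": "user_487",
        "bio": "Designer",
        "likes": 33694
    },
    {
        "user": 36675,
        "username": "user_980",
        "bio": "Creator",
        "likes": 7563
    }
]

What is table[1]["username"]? "user_755"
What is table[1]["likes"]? 22809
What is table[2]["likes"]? 1587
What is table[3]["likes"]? 11419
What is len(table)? 6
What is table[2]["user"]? 84448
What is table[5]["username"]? "user_980"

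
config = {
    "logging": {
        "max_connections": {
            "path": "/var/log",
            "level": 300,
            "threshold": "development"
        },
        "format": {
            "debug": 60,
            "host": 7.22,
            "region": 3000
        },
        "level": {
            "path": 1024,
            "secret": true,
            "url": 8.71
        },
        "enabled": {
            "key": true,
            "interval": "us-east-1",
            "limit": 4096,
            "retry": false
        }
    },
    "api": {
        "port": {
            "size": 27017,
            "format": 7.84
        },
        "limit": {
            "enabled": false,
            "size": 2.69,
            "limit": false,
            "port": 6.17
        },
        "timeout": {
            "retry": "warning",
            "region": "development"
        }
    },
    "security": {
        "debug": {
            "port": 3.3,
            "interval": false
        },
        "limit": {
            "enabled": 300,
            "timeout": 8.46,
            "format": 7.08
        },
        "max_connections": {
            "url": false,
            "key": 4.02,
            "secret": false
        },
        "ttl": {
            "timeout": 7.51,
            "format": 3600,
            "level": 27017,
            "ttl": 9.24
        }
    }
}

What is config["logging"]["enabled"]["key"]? True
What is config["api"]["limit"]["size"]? 2.69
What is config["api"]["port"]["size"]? 27017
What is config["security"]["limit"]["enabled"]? 300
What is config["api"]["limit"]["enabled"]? False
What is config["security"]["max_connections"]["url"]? False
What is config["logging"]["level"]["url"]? 8.71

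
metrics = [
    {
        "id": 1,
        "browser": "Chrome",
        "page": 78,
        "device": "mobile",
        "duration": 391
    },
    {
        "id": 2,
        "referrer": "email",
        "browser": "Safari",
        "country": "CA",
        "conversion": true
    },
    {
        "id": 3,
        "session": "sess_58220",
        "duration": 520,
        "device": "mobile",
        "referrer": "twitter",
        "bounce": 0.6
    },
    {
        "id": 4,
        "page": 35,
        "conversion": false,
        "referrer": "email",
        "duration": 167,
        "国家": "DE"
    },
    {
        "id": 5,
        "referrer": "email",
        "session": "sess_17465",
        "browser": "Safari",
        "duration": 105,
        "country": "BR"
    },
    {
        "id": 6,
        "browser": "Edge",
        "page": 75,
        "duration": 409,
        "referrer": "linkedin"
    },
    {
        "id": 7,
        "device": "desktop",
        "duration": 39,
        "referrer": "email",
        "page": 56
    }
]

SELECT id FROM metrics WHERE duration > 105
[1, 3, 4, 6]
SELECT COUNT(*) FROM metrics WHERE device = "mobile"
2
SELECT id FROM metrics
[1, 2, 3, 4, 5, 6, 7]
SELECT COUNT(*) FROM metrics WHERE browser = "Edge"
1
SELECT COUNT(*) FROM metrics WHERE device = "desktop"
1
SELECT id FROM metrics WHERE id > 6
[7]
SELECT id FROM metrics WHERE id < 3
[1, 2]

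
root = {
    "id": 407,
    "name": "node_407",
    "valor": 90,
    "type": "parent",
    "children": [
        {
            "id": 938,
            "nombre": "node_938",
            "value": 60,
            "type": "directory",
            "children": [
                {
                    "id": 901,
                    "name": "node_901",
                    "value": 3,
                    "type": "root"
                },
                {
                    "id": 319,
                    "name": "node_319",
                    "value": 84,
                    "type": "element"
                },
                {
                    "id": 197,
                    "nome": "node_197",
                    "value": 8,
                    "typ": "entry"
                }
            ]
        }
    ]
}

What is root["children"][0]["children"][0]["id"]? 901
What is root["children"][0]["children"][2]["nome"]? "node_197"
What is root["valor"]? 90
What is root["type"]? "parent"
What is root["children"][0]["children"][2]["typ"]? "entry"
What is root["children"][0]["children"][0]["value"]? 3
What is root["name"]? "node_407"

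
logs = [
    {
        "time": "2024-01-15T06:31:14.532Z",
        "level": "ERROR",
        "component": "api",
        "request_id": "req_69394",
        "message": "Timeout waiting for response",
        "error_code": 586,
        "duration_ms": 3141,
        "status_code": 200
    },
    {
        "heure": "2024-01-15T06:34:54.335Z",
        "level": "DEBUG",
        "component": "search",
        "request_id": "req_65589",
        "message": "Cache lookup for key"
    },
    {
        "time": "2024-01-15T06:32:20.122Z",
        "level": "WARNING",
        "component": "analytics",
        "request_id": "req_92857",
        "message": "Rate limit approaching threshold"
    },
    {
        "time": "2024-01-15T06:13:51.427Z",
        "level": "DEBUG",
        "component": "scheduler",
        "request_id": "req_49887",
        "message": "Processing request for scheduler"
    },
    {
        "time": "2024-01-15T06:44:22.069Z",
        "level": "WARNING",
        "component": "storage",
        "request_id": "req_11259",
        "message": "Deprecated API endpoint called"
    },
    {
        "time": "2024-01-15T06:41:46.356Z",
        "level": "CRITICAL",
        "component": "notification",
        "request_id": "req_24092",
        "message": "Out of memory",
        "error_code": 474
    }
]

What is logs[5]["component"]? "notification"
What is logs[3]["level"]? "DEBUG"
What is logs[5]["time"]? "2024-01-15T06:41:46.356Z"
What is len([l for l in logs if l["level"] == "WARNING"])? 2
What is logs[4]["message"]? "Deprecated API endpoint called"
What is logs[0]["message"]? "Timeout waiting for response"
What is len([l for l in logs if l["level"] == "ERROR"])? 1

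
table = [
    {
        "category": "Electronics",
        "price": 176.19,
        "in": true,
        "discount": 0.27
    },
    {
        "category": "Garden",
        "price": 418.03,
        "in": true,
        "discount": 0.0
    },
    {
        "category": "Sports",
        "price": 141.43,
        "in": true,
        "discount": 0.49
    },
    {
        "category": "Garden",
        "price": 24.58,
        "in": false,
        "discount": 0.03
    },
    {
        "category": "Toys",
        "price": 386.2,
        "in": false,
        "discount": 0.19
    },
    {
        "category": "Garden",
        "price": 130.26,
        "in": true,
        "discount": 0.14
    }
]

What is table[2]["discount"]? 0.49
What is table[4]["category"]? "Toys"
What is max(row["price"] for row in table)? 418.03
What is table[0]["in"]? True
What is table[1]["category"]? "Garden"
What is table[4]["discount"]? 0.19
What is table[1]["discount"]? 0.0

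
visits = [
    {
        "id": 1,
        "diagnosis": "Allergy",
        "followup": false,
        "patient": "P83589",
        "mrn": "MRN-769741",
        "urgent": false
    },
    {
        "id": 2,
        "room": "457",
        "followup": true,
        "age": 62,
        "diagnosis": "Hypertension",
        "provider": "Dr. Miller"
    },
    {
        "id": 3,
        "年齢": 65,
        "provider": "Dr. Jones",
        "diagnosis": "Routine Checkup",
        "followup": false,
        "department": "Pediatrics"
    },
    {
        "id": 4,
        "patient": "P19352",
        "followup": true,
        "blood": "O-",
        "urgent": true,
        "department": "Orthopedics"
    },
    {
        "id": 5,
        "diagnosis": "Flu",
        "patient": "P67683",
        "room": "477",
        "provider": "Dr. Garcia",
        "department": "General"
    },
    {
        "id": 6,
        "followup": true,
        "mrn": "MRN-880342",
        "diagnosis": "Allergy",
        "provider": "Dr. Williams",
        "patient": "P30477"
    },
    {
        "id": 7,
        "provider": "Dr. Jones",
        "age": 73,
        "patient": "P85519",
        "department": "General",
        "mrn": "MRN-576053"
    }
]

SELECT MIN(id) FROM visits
1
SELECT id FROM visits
[1, 2, 3, 4, 5, 6, 7]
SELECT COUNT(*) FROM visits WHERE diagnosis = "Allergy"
2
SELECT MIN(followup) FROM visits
False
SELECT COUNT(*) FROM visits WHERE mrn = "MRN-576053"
1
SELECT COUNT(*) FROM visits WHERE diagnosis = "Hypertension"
1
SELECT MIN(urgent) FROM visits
False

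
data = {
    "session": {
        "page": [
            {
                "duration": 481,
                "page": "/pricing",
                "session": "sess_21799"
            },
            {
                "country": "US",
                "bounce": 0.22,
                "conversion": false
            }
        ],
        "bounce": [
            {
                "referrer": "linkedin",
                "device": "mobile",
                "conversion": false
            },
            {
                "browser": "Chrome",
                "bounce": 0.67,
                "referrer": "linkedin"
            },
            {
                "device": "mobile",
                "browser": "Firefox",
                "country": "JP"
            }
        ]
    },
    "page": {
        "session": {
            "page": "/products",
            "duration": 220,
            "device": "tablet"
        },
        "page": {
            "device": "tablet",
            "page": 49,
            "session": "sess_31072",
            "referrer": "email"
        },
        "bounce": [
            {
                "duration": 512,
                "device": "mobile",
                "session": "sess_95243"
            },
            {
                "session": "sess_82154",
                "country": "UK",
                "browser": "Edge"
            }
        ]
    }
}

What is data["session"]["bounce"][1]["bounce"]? 0.67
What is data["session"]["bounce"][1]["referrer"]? "linkedin"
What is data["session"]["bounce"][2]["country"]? "JP"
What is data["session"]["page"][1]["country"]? "US"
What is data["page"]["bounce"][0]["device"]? "mobile"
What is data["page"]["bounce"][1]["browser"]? "Edge"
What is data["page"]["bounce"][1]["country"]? "UK"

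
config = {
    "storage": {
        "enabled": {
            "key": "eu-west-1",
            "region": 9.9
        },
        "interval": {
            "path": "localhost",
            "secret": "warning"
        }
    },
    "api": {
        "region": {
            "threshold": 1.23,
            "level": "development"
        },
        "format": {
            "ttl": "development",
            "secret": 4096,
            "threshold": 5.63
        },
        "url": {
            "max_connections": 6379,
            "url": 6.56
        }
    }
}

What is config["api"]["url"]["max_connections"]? 6379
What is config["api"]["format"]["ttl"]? "development"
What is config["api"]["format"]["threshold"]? 5.63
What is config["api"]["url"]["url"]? 6.56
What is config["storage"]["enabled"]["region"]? 9.9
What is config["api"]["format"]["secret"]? 4096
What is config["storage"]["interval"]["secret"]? "warning"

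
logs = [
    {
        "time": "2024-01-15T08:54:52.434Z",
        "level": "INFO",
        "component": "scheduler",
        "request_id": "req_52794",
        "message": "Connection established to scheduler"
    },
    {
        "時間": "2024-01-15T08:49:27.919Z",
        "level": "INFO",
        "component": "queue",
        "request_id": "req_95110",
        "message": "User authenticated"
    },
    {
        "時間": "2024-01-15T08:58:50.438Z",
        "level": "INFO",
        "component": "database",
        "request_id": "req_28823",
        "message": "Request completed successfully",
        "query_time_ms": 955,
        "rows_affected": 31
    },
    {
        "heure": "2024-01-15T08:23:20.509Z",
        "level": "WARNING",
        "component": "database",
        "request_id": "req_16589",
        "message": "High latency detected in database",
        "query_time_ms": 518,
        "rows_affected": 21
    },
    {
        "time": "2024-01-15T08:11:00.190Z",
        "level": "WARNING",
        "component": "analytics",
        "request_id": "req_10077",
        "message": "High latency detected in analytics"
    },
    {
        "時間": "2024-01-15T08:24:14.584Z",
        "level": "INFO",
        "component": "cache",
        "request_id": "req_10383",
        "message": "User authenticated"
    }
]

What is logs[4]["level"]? "WARNING"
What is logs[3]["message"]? "High latency detected in database"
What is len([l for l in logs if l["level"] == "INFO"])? 4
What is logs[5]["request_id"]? "req_10383"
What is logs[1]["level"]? "INFO"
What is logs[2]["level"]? "INFO"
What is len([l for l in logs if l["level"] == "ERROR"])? 0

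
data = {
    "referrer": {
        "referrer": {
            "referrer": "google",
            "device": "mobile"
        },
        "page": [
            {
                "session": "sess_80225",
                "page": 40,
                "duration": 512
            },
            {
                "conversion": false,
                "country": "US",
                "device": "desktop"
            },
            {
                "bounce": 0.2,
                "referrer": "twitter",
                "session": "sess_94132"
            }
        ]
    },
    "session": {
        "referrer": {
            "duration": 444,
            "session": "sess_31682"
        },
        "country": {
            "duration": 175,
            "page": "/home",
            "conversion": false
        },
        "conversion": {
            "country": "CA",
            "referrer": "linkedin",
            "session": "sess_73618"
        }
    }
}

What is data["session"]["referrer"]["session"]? "sess_31682"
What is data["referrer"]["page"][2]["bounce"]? 0.2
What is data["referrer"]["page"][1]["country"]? "US"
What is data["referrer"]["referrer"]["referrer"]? "google"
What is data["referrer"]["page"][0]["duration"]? 512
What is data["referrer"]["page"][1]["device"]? "desktop"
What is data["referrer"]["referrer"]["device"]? "mobile"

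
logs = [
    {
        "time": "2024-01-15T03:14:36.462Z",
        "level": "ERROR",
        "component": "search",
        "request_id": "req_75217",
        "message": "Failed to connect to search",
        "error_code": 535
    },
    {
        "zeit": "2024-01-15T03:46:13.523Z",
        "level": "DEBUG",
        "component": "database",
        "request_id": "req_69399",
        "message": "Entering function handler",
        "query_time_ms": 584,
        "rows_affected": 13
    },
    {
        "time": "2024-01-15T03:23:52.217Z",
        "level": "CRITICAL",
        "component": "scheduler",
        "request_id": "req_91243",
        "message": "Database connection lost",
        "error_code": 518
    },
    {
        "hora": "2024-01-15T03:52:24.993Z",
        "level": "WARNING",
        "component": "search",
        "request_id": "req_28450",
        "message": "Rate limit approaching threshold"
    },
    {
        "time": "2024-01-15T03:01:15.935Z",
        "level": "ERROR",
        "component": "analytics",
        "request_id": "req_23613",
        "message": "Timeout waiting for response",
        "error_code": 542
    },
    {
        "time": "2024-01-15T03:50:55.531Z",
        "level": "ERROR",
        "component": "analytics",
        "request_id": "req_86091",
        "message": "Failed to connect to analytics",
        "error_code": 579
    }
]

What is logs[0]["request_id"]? "req_75217"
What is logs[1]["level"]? "DEBUG"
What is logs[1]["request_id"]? "req_69399"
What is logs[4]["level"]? "ERROR"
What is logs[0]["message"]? "Failed to connect to search"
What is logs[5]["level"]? "ERROR"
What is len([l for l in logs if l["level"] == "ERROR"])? 3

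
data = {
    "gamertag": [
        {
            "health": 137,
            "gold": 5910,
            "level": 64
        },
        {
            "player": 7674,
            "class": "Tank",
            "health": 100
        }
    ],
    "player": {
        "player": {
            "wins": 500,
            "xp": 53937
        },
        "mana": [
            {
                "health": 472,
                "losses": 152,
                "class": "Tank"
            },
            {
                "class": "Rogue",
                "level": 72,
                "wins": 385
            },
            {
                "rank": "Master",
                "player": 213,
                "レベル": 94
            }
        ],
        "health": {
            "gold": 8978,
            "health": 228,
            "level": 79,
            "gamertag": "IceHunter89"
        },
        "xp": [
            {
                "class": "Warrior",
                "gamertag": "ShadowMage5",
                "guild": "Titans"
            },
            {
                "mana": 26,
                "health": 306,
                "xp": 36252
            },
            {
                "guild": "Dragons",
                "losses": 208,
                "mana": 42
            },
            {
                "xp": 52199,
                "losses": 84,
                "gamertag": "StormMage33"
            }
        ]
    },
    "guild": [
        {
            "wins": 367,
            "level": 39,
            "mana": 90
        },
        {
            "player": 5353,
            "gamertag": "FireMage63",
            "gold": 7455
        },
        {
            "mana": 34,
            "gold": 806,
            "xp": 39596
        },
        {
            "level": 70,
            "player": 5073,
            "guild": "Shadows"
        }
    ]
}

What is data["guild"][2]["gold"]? 806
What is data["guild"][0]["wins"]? 367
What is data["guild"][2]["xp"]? 39596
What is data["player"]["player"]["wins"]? 500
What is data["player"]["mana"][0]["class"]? "Tank"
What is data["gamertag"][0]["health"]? 137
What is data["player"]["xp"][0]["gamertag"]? "ShadowMage5"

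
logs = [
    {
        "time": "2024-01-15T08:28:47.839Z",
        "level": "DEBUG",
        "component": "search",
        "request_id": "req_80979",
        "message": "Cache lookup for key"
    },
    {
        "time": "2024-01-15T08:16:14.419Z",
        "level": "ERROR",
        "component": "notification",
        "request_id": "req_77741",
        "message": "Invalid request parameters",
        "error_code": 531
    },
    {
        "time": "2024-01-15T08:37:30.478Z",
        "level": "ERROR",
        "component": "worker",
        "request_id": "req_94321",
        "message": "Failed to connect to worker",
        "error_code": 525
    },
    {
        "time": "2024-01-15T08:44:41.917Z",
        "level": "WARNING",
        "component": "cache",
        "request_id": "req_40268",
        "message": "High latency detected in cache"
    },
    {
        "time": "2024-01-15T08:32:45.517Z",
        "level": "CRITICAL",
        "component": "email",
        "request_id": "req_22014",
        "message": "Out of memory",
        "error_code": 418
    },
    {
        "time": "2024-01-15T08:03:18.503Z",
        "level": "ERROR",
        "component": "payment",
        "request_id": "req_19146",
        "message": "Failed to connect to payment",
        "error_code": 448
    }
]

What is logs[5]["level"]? "ERROR"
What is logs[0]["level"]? "DEBUG"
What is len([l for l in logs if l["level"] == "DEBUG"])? 1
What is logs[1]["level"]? "ERROR"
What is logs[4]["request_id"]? "req_22014"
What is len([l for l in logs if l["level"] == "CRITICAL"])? 1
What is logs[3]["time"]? "2024-01-15T08:44:41.917Z"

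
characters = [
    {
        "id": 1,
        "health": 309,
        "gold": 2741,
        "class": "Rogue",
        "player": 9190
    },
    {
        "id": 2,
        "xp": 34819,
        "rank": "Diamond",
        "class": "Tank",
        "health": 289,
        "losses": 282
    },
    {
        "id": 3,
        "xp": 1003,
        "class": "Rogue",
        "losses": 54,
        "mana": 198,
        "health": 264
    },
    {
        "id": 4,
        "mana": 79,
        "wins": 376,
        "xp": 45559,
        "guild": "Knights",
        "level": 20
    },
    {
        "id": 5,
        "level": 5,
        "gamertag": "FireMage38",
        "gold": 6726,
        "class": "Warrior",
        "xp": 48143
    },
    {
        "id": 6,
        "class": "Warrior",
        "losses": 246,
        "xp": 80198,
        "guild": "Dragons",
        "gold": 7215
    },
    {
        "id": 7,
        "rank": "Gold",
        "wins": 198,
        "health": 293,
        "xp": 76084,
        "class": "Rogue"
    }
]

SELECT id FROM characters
[1, 2, 3, 4, 5, 6, 7]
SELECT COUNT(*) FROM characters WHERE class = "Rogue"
3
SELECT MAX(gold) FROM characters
7215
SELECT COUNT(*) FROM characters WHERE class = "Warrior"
2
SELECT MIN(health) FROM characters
264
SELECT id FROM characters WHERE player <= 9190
[1]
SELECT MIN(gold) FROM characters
2741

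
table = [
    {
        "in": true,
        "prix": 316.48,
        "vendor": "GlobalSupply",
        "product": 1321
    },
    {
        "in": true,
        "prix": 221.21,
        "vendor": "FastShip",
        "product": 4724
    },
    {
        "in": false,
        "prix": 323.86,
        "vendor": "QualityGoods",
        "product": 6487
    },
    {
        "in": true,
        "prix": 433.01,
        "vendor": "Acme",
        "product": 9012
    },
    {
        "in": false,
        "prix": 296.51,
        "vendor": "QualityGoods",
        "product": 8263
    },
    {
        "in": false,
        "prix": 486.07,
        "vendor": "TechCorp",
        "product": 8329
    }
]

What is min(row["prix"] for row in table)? 221.21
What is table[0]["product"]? 1321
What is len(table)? 6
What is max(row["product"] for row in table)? 9012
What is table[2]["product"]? 6487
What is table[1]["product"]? 4724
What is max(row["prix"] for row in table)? 486.07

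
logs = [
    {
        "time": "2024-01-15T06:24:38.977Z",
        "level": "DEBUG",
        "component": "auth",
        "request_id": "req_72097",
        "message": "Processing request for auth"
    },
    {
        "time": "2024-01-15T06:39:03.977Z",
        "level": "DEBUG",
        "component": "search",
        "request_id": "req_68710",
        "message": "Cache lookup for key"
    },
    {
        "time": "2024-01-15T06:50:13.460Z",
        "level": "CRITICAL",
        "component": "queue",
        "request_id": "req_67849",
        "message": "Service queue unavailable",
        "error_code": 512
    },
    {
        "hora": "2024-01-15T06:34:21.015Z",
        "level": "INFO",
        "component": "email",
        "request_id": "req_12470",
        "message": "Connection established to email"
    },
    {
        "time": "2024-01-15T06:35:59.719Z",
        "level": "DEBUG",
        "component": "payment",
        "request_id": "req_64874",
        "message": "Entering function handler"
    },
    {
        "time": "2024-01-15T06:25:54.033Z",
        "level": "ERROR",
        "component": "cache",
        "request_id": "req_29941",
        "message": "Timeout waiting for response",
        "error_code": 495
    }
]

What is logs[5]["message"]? "Timeout waiting for response"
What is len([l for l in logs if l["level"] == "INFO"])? 1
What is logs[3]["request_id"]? "req_12470"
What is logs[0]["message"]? "Processing request for auth"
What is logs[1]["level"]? "DEBUG"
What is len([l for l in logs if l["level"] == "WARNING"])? 0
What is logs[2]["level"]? "CRITICAL"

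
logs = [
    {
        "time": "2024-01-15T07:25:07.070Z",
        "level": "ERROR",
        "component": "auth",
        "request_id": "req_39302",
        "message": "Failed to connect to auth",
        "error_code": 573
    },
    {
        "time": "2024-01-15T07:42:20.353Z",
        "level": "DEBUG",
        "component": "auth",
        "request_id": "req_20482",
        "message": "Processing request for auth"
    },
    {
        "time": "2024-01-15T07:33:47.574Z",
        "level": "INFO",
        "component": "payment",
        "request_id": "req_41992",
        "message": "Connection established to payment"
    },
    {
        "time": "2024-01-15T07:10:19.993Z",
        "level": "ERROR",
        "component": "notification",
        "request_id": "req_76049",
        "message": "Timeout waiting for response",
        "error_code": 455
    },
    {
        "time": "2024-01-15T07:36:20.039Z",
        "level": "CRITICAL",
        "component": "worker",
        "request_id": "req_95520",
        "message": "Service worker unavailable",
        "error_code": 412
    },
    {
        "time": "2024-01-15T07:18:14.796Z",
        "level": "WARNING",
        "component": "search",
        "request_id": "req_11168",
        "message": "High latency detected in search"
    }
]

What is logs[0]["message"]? "Failed to connect to auth"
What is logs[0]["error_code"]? 573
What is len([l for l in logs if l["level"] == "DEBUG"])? 1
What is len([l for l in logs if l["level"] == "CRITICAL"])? 1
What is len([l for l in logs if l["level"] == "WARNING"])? 1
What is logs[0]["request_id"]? "req_39302"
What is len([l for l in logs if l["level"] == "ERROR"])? 2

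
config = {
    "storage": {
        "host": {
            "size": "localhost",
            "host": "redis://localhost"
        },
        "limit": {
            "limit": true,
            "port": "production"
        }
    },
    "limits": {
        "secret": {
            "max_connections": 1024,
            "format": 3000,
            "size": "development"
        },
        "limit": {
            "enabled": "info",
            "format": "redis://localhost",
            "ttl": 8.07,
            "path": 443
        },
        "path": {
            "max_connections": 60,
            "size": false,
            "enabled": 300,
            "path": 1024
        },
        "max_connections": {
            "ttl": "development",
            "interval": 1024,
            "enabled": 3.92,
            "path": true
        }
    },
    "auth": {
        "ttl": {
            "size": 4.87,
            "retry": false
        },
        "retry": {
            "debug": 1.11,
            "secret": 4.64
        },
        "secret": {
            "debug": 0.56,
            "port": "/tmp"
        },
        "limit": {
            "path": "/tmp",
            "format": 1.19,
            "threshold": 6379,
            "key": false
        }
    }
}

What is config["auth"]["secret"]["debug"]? 0.56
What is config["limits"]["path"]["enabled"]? 300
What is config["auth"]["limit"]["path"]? "/tmp"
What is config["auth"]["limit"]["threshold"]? 6379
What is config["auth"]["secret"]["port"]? "/tmp"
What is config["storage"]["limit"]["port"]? "production"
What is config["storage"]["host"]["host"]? "redis://localhost"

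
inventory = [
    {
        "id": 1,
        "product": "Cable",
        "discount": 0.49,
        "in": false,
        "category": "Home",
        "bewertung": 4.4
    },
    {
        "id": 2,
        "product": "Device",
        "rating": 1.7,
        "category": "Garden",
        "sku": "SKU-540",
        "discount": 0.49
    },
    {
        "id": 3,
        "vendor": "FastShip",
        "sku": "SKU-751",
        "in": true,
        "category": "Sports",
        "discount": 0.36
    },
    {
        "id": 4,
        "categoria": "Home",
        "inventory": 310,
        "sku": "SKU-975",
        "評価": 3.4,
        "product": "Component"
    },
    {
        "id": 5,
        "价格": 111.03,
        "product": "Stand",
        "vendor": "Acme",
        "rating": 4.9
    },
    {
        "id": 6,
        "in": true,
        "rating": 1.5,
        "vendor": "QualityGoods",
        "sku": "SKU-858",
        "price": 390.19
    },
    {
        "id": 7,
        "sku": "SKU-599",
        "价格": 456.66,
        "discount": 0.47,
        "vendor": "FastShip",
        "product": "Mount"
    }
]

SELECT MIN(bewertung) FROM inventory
4.4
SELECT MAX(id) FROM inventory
7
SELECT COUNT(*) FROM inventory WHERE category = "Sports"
1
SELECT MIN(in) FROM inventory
False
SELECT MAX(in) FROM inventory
True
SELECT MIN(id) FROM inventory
1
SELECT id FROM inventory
[1, 2, 3, 4, 5, 6, 7]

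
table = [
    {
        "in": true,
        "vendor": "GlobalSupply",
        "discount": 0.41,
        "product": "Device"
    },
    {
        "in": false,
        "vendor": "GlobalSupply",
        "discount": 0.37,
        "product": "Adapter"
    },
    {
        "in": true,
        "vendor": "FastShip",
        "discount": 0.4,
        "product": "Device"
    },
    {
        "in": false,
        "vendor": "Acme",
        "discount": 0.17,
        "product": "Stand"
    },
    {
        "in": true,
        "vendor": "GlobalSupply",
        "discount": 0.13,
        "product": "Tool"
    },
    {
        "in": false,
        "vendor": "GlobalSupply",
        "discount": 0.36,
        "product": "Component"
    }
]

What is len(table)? 6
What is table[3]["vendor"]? "Acme"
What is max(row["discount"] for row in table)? 0.41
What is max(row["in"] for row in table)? True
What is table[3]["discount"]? 0.17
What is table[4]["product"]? "Tool"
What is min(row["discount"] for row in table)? 0.13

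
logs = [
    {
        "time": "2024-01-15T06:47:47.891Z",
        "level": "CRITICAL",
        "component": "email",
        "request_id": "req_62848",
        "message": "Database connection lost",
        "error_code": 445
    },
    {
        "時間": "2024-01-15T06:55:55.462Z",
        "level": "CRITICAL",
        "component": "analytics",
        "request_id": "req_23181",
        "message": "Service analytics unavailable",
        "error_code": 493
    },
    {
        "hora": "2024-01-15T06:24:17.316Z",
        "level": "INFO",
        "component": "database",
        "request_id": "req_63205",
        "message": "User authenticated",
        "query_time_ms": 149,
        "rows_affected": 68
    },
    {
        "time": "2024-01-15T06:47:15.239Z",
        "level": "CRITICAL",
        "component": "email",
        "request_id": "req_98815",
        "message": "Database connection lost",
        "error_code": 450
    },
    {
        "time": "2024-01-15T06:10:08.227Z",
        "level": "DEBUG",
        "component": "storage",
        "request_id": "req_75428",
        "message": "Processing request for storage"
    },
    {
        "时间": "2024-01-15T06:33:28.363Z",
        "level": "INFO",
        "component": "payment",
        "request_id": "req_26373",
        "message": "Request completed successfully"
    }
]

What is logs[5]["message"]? "Request completed successfully"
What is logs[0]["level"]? "CRITICAL"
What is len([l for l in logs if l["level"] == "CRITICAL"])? 3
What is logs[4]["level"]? "DEBUG"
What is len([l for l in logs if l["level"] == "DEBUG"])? 1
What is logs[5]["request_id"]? "req_26373"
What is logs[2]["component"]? "database"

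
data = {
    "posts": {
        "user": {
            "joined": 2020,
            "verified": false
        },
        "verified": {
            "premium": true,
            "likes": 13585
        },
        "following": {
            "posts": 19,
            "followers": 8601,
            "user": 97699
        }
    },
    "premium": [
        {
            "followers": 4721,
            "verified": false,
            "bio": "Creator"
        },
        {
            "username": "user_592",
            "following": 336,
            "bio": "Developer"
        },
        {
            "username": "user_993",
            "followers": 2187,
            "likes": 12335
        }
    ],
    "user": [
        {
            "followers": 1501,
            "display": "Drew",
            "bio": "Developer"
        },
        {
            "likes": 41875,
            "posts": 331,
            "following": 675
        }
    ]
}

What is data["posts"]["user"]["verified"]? False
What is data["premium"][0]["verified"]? False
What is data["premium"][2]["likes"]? 12335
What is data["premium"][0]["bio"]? "Creator"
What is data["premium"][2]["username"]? "user_993"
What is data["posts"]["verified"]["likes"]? 13585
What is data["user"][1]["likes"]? 41875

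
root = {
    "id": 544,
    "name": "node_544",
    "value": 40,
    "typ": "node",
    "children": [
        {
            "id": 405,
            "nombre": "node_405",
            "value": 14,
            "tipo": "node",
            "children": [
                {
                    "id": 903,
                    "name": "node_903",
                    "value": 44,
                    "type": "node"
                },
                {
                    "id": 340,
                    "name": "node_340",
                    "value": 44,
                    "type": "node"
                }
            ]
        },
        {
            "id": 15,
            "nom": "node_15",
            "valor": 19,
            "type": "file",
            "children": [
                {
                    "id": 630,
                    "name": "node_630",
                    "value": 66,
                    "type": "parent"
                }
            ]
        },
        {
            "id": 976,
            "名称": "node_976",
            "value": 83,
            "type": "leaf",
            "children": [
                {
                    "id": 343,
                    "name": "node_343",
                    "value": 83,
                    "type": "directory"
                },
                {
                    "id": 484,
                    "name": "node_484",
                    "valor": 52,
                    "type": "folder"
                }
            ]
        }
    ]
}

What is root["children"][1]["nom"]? "node_15"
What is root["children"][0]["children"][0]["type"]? "node"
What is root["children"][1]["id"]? 15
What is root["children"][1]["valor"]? 19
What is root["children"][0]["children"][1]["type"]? "node"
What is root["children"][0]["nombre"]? "node_405"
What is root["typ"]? "node"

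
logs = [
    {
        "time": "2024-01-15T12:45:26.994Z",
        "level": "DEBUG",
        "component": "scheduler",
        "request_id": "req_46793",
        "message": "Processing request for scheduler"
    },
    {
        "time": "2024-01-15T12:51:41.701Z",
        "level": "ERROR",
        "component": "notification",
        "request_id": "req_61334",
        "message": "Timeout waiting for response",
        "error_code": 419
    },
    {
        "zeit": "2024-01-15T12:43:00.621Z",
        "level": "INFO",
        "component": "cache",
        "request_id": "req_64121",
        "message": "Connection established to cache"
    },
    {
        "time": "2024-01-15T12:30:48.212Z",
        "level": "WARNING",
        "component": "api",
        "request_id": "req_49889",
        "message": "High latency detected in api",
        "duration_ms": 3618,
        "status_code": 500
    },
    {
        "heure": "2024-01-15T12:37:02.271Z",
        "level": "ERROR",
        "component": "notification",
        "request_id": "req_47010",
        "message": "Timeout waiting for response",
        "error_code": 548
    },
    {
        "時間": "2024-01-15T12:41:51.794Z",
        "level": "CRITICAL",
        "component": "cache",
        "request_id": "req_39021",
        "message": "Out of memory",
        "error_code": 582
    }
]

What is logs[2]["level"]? "INFO"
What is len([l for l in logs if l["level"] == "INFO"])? 1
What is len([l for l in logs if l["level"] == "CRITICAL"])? 1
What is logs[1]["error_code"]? 419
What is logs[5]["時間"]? "2024-01-15T12:41:51.794Z"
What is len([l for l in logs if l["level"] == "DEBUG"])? 1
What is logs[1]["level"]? "ERROR"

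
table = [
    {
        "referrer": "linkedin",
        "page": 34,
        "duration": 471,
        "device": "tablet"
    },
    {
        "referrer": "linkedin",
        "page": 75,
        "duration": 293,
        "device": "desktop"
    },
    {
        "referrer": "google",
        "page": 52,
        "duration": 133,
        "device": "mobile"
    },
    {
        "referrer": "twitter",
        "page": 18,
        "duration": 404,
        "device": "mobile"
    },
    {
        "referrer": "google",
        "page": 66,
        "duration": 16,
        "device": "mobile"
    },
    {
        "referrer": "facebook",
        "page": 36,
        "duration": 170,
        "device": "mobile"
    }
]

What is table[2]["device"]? "mobile"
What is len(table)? 6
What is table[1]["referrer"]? "linkedin"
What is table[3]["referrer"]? "twitter"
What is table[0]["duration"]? 471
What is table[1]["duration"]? 293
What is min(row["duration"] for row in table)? 16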